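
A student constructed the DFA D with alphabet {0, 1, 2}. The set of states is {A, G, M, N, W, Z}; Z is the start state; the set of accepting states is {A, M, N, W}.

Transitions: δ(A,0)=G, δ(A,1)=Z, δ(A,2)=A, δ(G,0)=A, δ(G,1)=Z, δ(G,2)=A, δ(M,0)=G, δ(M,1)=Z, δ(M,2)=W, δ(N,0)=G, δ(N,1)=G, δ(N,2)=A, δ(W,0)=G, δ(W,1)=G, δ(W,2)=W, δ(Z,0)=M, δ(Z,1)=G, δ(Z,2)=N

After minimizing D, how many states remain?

2

Start with accepting vs non-accepting: {A,M,N,W} | {G,Z}.
The partition is now stable with 2 blocks: {A,M,N,W} | {G,Z}.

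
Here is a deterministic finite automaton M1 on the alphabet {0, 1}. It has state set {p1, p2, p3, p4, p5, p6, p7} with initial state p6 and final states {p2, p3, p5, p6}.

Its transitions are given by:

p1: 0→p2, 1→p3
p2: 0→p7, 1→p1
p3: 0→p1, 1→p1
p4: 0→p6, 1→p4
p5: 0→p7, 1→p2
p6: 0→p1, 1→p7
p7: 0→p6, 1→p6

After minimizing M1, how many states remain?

First remove the unreachable states {p4,p5}; 5 states remain.
Start with accepting vs non-accepting: {p2,p3,p6} | {p1,p7}.
The partition is now stable with 2 blocks: {p2,p3,p6} | {p1,p7}.

2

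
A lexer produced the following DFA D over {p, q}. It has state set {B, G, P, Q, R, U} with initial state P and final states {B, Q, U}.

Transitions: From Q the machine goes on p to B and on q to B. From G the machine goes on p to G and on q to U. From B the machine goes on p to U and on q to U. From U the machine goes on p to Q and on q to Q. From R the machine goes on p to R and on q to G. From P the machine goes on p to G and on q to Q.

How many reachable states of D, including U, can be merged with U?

3

Reachable states from the start: {B,G,P,Q,U}. Unreachable: {R} — drop them.
P0 = {B,Q,U} | {G,P}.
The partition is now stable with 2 blocks: {B,Q,U} | {G,P}.
The equivalence class containing U is {B,Q,U}, of size 3.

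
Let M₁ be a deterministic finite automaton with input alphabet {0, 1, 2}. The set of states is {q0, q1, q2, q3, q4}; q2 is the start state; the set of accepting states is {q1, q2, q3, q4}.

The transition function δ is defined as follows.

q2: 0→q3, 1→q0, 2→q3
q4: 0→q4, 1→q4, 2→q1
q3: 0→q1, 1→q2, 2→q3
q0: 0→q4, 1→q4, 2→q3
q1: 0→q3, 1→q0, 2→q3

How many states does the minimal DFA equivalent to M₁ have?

Every state is reachable, so we keep all 5.
Start with accepting vs non-accepting: {q1,q2,q3,q4} | {q0}.
Split {q1,q2,q3,q4} by δ(·,1) → {q1,q2} and {q3,q4}.
Refine {q3,q4} on symbol 0: members go to different blocks, giving {q3} and {q4}.
The partition is now stable with 4 blocks: {q1,q2} | {q0} | {q3} | {q4}.

4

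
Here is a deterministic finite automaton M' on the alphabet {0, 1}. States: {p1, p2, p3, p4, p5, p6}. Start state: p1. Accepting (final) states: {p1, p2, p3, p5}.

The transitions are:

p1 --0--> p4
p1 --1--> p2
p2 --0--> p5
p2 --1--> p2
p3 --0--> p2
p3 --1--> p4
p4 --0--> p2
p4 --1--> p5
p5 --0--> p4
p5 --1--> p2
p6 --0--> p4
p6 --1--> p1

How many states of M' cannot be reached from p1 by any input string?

No path from p1 leads to p3, p6; the other 4 states are all reachable.

2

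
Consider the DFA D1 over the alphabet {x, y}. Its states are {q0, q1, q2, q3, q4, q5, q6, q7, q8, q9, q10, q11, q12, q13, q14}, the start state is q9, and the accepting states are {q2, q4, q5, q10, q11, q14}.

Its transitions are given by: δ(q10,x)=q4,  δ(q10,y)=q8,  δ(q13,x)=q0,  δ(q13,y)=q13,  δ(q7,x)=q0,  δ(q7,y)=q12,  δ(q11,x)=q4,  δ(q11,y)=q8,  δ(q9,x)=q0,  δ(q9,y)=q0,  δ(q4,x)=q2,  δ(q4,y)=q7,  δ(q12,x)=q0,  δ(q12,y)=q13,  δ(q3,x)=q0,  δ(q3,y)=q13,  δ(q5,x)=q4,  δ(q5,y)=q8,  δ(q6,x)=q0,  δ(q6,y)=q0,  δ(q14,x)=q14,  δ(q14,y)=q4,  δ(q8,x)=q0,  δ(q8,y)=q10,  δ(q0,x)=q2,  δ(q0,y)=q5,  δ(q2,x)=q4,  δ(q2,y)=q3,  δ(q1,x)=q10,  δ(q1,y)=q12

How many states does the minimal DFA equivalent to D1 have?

Reachable states from the start: {q0,q2,q3,q4,q5,q7,q8,q9,q10,q12,q13}. Unreachable: {q1,q6,q11,q14} — drop them.
P0 = {q2,q4,q5,q10} | {q0,q3,q7,q8,q9,q12,q13}.
Split {q0,q3,q7,q8,q9,q12,q13} by δ(·,x) → {q3,q7,q8,q9,q12,q13} and {q0}.
Split {q3,q7,q8,q9,q12,q13} by δ(·,y) → {q3,q7,q12,q13} and {q8} and {q9}.
Split {q2,q4,q5,q10} by δ(·,y) → {q2,q4} and {q5,q10}.
No further refinement is possible. Final partition (6 blocks): {q2,q4} | {q3,q7,q12,q13} | {q0} | {q8} | {q9} | {q5,q10}.

6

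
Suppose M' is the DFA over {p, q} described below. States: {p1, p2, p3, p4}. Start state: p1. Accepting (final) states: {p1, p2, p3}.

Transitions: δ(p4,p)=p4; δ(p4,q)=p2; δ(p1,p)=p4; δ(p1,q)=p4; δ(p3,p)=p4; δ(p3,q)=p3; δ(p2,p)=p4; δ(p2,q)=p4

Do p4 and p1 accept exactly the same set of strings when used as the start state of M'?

No

First remove the unreachable states {p3}; 3 states remain.
Initial partition by acceptance: {p1,p2} | {p4}.
The partition is now stable with 2 blocks: {p1,p2} | {p4}.
p4 and p1 end up in different blocks, so they are distinguishable. For instance, the string 'ε' is accepted from only p1.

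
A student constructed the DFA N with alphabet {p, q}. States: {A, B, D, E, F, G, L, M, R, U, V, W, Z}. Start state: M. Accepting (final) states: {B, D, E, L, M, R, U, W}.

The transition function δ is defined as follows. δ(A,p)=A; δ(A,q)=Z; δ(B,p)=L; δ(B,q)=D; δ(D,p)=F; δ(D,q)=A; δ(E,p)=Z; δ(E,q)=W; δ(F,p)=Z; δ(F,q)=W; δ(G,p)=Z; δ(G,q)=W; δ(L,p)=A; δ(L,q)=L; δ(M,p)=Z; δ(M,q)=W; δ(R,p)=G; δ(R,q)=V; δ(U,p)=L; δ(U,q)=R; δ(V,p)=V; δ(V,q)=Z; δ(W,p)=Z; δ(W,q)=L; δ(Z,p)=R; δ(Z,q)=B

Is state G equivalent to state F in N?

States {E,U} cannot be reached from the start state, so discard them.
P0 = {B,D,L,M,R,W} | {A,F,G,V,Z}.
Refine {B,D,L,M,R,W} on symbol p: members go to different blocks, giving {D,L,M,R,W} and {B}.
Refine {D,L,M,R,W} on symbol q: members go to different blocks, giving {L,M,W} and {D,R}.
On input p, block {A,F,G,V,Z} splits into {A,F,G,V} and {Z}.
Refine {L,M,W} on symbol p: members go to different blocks, giving {M,W} and {L}.
Split {M,W} by δ(·,q) → {M} and {W}.
Split {A,F,G,V} by δ(·,p) → {A,V} and {F,G}.
The partition is now stable with 8 blocks: {M} | {A,V} | {B} | {D,R} | {Z} | {L} | {W} | {F,G}.
G and F lie in the same block of the stable partition, so they are equivalent — no string distinguishes them.

Yes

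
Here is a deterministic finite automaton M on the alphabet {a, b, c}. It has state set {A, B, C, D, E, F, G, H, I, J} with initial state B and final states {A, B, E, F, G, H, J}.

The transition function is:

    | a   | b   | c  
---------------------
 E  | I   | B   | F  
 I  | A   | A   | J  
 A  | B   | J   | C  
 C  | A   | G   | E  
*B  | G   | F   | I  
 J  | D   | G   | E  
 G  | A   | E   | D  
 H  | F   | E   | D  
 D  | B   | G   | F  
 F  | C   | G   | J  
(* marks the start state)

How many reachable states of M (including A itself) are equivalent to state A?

States {H} cannot be reached from the start state, so discard them.
Initial partition by acceptance: {A,B,E,F,G,J} | {C,D,I}.
Split {A,B,E,F,G,J} by δ(·,a) → {A,B,G} and {E,F,J}.
Stable partition: {A,B,G} | {C,D,I} | {E,F,J} — 3 equivalence classes.
State A belongs to the block {A,B,G}, which has 3 states.

3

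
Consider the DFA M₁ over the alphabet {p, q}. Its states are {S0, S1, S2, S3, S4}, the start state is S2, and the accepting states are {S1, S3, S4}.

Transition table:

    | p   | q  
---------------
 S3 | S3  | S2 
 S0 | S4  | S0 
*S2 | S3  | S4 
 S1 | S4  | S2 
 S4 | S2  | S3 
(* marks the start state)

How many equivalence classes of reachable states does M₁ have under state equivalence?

3

Reachable states from the start: {S2,S3,S4}. Unreachable: {S0,S1} — drop them.
Start with accepting vs non-accepting: {S3,S4} | {S2}.
Refine {S3,S4} on symbol p: members go to different blocks, giving {S3} and {S4}.
The partition is now stable with 3 blocks: {S3} | {S2} | {S4}.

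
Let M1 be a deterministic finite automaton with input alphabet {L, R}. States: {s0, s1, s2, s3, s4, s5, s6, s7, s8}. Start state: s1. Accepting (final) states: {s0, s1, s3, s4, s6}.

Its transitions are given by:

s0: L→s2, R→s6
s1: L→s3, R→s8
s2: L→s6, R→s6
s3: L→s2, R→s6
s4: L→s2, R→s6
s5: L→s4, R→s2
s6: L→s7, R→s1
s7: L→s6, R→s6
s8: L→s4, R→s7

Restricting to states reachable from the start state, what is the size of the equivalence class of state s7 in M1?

2

First remove the unreachable states {s0,s5}; 7 states remain.
Initial partition by acceptance: {s1,s3,s4,s6} | {s2,s7,s8}.
On input L, block {s1,s3,s4,s6} splits into {s3,s4,s6} and {s1}.
Split {s3,s4,s6} by δ(·,R) → {s3,s4} and {s6}.
On input L, block {s2,s7,s8} splits into {s2,s7} and {s8}.
No further refinement is possible. Final partition (5 blocks): {s3,s4} | {s2,s7} | {s1} | {s6} | {s8}.
The equivalence class containing s7 is {s2,s7}, of size 2.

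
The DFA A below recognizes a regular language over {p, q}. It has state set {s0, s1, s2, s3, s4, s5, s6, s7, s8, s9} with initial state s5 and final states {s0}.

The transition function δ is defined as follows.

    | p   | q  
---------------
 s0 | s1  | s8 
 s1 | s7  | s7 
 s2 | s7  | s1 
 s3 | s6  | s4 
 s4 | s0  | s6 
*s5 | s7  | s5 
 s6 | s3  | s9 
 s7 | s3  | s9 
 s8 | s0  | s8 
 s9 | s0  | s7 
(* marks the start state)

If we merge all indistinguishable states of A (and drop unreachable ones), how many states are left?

First remove the unreachable states {s2}; 9 states remain.
P0 = {s0} | {s1,s3,s4,s5,s6,s7,s8,s9}.
Split {s1,s3,s4,s5,s6,s7,s8,s9} by δ(·,p) → {s1,s3,s5,s6,s7} and {s4,s8,s9}.
Refine {s1,s3,s5,s6,s7} on symbol q: members go to different blocks, giving {s3,s6,s7} and {s1,s5}.
Split {s4,s8,s9} by δ(·,q) → {s4,s9} and {s8}.
Refine {s1,s5} on symbol q: members go to different blocks, giving {s1} and {s5}.
No further refinement is possible. Final partition (6 blocks): {s0} | {s3,s6,s7} | {s4,s9} | {s1} | {s8} | {s5}.

6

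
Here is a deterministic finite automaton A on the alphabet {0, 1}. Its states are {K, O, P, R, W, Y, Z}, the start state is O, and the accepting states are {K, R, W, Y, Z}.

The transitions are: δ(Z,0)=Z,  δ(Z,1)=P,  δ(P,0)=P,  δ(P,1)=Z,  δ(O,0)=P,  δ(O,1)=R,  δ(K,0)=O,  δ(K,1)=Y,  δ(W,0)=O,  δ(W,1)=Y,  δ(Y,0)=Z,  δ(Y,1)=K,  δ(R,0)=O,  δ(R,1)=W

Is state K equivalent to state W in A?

P0 = {K,R,W,Y,Z} | {O,P}.
Split {K,R,W,Y,Z} by δ(·,0) → {K,R,W} and {Y,Z}.
Refine {K,R,W} on symbol 1: members go to different blocks, giving {K,W} and {R}.
On input 1, block {O,P} splits into {O} and {P}.
On input 1, block {Y,Z} splits into {Y} and {Z}.
The partition is now stable with 6 blocks: {K,W} | {O} | {Y} | {R} | {P} | {Z}.
K and W lie in the same block of the stable partition, so they are equivalent — no string distinguishes them.

Yes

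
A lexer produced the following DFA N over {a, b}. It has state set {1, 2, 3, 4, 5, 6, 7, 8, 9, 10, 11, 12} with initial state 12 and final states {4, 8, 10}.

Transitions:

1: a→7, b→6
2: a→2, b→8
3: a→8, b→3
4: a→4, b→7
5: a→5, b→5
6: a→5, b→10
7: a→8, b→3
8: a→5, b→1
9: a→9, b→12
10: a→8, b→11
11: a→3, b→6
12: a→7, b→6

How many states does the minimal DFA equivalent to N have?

6

Reachable states from the start: {1,3,5,6,7,8,10,11,12}. Unreachable: {2,4,9} — drop them.
P0 = {8,10} | {1,3,5,6,7,11,12}.
Refine {8,10} on symbol a: members go to different blocks, giving {8} and {10}.
Refine {1,3,5,6,7,11,12} on symbol a: members go to different blocks, giving {1,5,6,11,12} and {3,7}.
On input a, block {1,5,6,11,12} splits into {1,11,12} and {5,6}.
On input b, block {5,6} splits into {5} and {6}.
The partition is now stable with 6 blocks: {8} | {1,11,12} | {10} | {3,7} | {5} | {6}.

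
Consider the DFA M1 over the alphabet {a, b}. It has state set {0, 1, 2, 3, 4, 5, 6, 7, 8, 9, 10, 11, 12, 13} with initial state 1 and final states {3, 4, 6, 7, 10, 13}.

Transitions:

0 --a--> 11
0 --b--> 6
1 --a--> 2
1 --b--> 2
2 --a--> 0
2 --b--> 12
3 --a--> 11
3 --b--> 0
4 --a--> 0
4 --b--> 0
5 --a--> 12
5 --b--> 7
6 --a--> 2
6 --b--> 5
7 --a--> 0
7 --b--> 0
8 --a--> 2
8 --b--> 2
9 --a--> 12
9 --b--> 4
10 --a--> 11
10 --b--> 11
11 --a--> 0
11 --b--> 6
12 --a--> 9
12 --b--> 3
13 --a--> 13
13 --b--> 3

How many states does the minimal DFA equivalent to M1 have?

6

Reachable states from the start: {0,1,2,3,4,5,6,7,9,11,12}. Unreachable: {8,10,13} — drop them.
Start with accepting vs non-accepting: {3,4,6,7} | {0,1,2,5,9,11,12}.
Refine {0,1,2,5,9,11,12} on symbol b: members go to different blocks, giving {0,5,9,11,12} and {1,2}.
Split {3,4,6,7} by δ(·,a) → {3,4,7} and {6}.
Split {0,5,9,11,12} by δ(·,b) → {5,9,12} and {0,11}.
On input a, block {1,2} splits into {1} and {2}.
No further refinement is possible. Final partition (6 blocks): {3,4,7} | {5,9,12} | {1} | {6} | {0,11} | {2}.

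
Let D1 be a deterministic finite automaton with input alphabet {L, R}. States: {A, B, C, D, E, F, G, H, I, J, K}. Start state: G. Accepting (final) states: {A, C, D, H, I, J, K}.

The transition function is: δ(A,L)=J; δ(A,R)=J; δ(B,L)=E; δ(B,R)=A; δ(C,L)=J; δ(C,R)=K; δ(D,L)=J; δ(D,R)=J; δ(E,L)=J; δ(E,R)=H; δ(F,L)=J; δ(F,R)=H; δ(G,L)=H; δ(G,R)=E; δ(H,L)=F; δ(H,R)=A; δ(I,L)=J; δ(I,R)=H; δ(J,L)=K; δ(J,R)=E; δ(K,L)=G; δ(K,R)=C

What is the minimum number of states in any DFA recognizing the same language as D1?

7

States {B,D,I} cannot be reached from the start state, so discard them.
Start with accepting vs non-accepting: {A,C,H,J,K} | {E,F,G}.
Split {A,C,H,J,K} by δ(·,L) → {A,C,J} and {H,K}.
Refine {A,C,J} on symbol L: members go to different blocks, giving {A,C} and {J}.
Split {A,C} by δ(·,R) → {A} and {C}.
On input L, block {E,F,G} splits into {E,F} and {G}.
Refine {H,K} on symbol L: members go to different blocks, giving {H} and {K}.
Stable partition: {A} | {E,F} | {H} | {J} | {C} | {G} | {K} — 7 equivalence classes.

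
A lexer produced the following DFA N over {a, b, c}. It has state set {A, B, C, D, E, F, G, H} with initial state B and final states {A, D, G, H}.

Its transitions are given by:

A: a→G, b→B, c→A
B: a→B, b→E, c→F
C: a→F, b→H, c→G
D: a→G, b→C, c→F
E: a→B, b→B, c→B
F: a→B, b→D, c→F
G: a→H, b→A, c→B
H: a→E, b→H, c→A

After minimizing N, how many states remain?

P0 = {A,D,G,H} | {B,C,E,F}.
Refine {A,D,G,H} on symbol a: members go to different blocks, giving {A,D,G} and {H}.
On input a, block {A,D,G} splits into {A,D} and {G}.
Refine {A,D} on symbol c: members go to different blocks, giving {A} and {D}.
Refine {B,C,E,F} on symbol b: members go to different blocks, giving {B,E} and {C} and {F}.
Refine {B,E} on symbol c: members go to different blocks, giving {B} and {E}.
No further refinement is possible. Final partition (8 blocks): {A} | {B} | {H} | {G} | {D} | {C} | {F} | {E}.

8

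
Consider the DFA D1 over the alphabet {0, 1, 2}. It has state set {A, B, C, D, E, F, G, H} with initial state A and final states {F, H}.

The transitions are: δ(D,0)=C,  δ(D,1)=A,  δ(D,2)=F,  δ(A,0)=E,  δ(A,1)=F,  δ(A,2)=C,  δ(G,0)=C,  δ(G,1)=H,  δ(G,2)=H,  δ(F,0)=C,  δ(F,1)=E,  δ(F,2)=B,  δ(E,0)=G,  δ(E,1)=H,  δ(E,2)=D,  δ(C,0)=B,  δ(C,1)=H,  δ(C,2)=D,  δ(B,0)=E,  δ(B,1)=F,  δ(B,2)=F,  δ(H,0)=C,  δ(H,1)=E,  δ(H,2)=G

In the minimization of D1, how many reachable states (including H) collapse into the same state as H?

Every state is reachable, so we keep all 8.
Start with accepting vs non-accepting: {F,H} | {A,B,C,D,E,G}.
On input 1, block {A,B,C,D,E,G} splits into {A,B,C,E,G} and {D}.
Split {A,B,C,E,G} by δ(·,2) → {B,G} and {C,E} and {A}.
No further refinement is possible. Final partition (5 blocks): {F,H} | {B,G} | {D} | {C,E} | {A}.
State H belongs to the block {F,H}, which has 2 states.

2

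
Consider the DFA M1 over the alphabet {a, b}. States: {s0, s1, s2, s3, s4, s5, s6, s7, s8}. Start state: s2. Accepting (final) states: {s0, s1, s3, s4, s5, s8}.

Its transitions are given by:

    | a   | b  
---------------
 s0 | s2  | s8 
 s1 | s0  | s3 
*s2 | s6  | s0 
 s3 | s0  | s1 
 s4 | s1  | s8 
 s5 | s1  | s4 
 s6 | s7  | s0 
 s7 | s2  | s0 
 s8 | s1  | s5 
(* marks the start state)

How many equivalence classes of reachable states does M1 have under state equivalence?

4

Start with accepting vs non-accepting: {s0,s1,s3,s4,s5,s8} | {s2,s6,s7}.
Refine {s0,s1,s3,s4,s5,s8} on symbol a: members go to different blocks, giving {s1,s3,s4,s5,s8} and {s0}.
Split {s1,s3,s4,s5,s8} by δ(·,a) → {s4,s5,s8} and {s1,s3}.
No further refinement is possible. Final partition (4 blocks): {s4,s5,s8} | {s2,s6,s7} | {s0} | {s1,s3}.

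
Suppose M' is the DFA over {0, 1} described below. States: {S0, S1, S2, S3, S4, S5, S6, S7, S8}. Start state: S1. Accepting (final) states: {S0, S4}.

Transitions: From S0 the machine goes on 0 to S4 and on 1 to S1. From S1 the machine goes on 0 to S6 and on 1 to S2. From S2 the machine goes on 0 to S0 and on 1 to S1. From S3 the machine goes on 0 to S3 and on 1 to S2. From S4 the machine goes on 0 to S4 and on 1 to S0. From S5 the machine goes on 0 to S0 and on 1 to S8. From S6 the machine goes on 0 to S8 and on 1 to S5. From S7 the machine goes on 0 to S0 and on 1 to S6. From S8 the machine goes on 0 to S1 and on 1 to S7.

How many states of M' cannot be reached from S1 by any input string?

1

Starting at S1 and following transitions, the reachable set is {S0, S1, S2, S4, S5, S6, S7, S8}. That leaves S3 unreachable — 1 in total.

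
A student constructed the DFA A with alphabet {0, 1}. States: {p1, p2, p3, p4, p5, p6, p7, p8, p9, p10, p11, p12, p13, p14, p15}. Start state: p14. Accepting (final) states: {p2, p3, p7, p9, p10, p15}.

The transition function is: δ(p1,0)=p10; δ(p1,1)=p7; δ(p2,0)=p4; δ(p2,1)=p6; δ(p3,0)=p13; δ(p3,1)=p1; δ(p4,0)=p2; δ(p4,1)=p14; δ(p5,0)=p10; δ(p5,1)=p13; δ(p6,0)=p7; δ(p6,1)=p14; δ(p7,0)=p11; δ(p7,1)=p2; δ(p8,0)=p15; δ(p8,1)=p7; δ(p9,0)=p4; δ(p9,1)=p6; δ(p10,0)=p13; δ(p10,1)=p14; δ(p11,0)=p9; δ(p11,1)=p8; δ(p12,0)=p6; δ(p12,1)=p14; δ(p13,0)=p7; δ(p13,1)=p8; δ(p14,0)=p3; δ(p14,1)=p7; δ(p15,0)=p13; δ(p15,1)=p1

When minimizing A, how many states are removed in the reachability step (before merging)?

2

Starting at p14 and following transitions, the reachable set is {p1, p2, p3, p4, p6, p7, p8, p9, p10, p11, p13, p14, p15}. That leaves p5, p12 unreachable — 2 in total.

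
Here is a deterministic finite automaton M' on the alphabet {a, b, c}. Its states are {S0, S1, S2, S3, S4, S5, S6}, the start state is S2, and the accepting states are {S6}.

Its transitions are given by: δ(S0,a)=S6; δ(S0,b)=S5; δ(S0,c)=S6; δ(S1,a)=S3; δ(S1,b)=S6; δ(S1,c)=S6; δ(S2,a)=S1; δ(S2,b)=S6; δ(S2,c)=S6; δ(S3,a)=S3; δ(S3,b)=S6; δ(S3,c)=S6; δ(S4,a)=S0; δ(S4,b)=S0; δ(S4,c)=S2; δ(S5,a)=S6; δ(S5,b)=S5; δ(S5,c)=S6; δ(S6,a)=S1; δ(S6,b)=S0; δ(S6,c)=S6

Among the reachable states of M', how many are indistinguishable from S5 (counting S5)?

Reachable states from the start: {S0,S1,S2,S3,S5,S6}. Unreachable: {S4} — drop them.
P0 = {S6} | {S0,S1,S2,S3,S5}.
On input a, block {S0,S1,S2,S3,S5} splits into {S1,S2,S3} and {S0,S5}.
Stable partition: {S6} | {S1,S2,S3} | {S0,S5} — 3 equivalence classes.
The equivalence class containing S5 is {S0,S5}, of size 2.

2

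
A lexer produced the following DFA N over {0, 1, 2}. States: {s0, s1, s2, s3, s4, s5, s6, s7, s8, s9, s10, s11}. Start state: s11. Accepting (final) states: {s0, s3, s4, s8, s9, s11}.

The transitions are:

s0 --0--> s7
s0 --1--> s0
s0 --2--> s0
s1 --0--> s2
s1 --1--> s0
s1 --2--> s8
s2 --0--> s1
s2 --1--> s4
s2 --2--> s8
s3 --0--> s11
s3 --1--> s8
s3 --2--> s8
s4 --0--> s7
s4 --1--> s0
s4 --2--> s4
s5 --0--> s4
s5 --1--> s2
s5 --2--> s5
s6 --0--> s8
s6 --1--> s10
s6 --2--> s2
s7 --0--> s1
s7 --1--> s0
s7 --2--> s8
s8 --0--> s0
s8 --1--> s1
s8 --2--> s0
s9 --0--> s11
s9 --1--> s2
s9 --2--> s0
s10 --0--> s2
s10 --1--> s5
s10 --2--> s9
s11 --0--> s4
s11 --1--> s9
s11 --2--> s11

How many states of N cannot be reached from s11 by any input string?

No path from s11 leads to s3, s5, s6, s10; the other 8 states are all reachable.

4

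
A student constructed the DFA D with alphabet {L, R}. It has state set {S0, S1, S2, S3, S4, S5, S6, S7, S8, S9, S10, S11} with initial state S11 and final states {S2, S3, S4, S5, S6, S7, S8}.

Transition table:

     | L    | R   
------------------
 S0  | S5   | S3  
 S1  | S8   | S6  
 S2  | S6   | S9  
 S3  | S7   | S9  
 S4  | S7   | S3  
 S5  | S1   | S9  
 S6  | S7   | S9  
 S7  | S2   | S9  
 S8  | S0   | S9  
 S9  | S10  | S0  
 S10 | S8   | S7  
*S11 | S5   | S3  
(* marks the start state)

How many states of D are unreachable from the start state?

No path from S11 leads to S4; the other 11 states are all reachable.

1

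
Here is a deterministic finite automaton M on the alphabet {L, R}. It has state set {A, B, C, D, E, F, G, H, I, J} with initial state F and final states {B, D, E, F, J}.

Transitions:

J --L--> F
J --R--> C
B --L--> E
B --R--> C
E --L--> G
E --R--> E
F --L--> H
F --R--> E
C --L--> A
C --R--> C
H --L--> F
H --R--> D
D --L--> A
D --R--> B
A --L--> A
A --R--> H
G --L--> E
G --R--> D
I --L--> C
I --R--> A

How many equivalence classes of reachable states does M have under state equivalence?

States {I,J} cannot be reached from the start state, so discard them.
P0 = {B,D,E,F} | {A,C,G,H}.
Refine {B,D,E,F} on symbol L: members go to different blocks, giving {D,E,F} and {B}.
On input R, block {D,E,F} splits into {E,F} and {D}.
On input L, block {A,C,G,H} splits into {A,C} and {G,H}.
On input R, block {A,C} splits into {A} and {C}.
The partition is now stable with 6 blocks: {E,F} | {A} | {B} | {D} | {G,H} | {C}.

6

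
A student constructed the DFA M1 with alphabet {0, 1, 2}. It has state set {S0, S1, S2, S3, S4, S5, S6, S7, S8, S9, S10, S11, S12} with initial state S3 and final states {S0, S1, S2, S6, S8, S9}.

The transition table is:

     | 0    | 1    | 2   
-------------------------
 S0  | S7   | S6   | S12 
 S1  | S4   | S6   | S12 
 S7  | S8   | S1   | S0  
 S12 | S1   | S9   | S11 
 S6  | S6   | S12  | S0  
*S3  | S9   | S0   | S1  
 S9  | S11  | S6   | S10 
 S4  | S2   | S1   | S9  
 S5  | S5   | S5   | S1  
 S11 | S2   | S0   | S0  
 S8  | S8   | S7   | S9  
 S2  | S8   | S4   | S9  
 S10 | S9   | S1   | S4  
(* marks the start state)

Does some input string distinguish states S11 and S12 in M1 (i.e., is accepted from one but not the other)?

Yes

First remove the unreachable states {S5}; 12 states remain.
P0 = {S0,S1,S2,S6,S8,S9} | {S3,S4,S7,S10,S11,S12}.
On input 0, block {S0,S1,S2,S6,S8,S9} splits into {S0,S1,S9} and {S2,S6,S8}.
Split {S3,S4,S7,S10,S11,S12} by δ(·,0) → {S3,S10,S12} and {S4,S7,S11}.
Split {S3,S10,S12} by δ(·,2) → {S10,S12} and {S3}.
Refine {S2,S6,S8} on symbol 1: members go to different blocks, giving {S2,S8} and {S6}.
No further refinement is possible. Final partition (6 blocks): {S0,S1,S9} | {S10,S12} | {S2,S8} | {S4,S7,S11} | {S3} | {S6}.
S11 and S12 end up in different blocks, so they are distinguishable. For instance, the string '2' is accepted from only S11.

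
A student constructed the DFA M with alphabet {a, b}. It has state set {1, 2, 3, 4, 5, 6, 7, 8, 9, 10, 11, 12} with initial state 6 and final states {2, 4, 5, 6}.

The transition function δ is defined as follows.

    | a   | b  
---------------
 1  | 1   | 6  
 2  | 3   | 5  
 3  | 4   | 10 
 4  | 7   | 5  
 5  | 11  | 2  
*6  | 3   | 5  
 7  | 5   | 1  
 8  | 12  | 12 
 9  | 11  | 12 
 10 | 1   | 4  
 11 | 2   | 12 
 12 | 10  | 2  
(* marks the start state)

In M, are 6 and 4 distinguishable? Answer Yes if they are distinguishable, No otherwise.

First remove the unreachable states {8,9}; 10 states remain.
Start with accepting vs non-accepting: {2,4,5,6} | {1,3,7,10,11,12}.
On input a, block {1,3,7,10,11,12} splits into {1,10,12} and {3,7,11}.
The partition is now stable with 3 blocks: {2,4,5,6} | {1,10,12} | {3,7,11}.
6 and 4 lie in the same block of the stable partition, so they are equivalent — no string distinguishes them.

No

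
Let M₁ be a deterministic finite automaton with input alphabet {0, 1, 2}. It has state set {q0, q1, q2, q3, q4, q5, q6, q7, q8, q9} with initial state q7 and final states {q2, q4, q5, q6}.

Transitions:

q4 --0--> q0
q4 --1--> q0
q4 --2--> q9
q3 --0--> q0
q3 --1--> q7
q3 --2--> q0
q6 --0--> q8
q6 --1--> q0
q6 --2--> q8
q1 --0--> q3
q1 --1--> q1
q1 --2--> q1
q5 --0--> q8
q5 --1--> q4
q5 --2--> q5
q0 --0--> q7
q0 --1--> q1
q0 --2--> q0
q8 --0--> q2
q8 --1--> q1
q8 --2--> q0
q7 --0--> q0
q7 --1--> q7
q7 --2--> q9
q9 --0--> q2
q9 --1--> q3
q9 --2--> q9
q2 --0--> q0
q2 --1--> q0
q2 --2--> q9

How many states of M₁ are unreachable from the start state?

4

Starting at q7 and following transitions, the reachable set is {q0, q1, q2, q3, q7, q9}. That leaves q4, q5, q6, q8 unreachable — 4 in total.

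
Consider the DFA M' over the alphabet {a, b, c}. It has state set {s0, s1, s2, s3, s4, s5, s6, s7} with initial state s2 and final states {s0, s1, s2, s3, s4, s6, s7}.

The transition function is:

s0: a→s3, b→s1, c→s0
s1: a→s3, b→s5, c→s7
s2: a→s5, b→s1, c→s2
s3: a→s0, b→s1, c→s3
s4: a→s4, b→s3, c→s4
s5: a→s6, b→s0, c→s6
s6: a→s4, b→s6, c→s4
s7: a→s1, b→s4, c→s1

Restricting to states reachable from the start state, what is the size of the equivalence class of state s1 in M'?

Every state is reachable, so we keep all 8.
Initial partition by acceptance: {s0,s1,s2,s3,s4,s6,s7} | {s5}.
On input a, block {s0,s1,s2,s3,s4,s6,s7} splits into {s0,s1,s3,s4,s6,s7} and {s2}.
Split {s0,s1,s3,s4,s6,s7} by δ(·,b) → {s0,s3,s4,s6,s7} and {s1}.
Refine {s0,s3,s4,s6,s7} on symbol a: members go to different blocks, giving {s0,s3,s4,s6} and {s7}.
Refine {s0,s3,s4,s6} on symbol b: members go to different blocks, giving {s0,s3} and {s4,s6}.
Refine {s4,s6} on symbol b: members go to different blocks, giving {s4} and {s6}.
The partition is now stable with 7 blocks: {s0,s3} | {s5} | {s2} | {s1} | {s7} | {s4} | {s6}.
State s1 belongs to the block {s1}, which has 1 states.

1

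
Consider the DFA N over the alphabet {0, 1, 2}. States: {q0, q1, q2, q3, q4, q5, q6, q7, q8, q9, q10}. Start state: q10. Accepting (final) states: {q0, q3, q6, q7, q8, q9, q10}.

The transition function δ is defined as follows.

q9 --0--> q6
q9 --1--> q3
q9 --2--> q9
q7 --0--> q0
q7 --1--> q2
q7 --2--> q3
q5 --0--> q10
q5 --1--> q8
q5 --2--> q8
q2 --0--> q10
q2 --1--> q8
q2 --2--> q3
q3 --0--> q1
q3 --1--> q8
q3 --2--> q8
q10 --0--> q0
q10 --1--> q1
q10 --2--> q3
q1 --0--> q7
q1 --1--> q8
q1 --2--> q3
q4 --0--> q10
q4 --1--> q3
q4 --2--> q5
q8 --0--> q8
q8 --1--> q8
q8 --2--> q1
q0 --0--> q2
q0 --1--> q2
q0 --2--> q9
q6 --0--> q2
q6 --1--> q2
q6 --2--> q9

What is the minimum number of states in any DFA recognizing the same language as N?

6

States {q4,q5} cannot be reached from the start state, so discard them.
P0 = {q0,q3,q6,q7,q8,q9,q10} | {q1,q2}.
On input 0, block {q0,q3,q6,q7,q8,q9,q10} splits into {q7,q8,q9,q10} and {q0,q3,q6}.
Split {q7,q8,q9,q10} by δ(·,0) → {q7,q9,q10} and {q8}.
Split {q7,q9,q10} by δ(·,1) → {q7,q10} and {q9}.
Split {q0,q3,q6} by δ(·,1) → {q0,q6} and {q3}.
No further refinement is possible. Final partition (6 blocks): {q7,q10} | {q1,q2} | {q0,q6} | {q8} | {q9} | {q3}.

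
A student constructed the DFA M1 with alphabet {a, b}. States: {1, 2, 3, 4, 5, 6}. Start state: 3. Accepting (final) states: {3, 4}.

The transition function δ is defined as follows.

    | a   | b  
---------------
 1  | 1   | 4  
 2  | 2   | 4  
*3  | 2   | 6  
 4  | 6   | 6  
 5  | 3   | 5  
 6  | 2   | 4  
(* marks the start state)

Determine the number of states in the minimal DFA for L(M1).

2

States {1,5} cannot be reached from the start state, so discard them.
Initial partition by acceptance: {3,4} | {2,6}.
Stable partition: {3,4} | {2,6} — 2 equivalence classes.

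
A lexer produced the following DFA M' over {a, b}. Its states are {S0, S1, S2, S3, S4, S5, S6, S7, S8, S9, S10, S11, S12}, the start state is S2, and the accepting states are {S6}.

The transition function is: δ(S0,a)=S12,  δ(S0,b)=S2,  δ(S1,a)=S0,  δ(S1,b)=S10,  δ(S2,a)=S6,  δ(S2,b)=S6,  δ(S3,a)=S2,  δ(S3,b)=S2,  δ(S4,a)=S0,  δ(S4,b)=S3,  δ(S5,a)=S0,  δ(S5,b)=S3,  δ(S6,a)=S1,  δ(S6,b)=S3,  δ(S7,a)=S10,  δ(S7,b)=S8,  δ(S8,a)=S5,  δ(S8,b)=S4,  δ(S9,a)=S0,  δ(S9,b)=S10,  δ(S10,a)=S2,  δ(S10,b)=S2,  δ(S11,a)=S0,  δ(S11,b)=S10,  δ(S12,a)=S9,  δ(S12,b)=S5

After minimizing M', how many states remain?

6

States {S4,S7,S8,S11} cannot be reached from the start state, so discard them.
P0 = {S6} | {S0,S1,S2,S3,S5,S9,S10,S12}.
On input a, block {S0,S1,S2,S3,S5,S9,S10,S12} splits into {S0,S1,S3,S5,S9,S10,S12} and {S2}.
Refine {S0,S1,S3,S5,S9,S10,S12} on symbol a: members go to different blocks, giving {S0,S1,S5,S9,S12} and {S3,S10}.
Split {S0,S1,S5,S9,S12} by δ(·,b) → {S1,S5,S9} and {S0} and {S12}.
Stable partition: {S6} | {S1,S5,S9} | {S2} | {S3,S10} | {S0} | {S12} — 6 equivalence classes.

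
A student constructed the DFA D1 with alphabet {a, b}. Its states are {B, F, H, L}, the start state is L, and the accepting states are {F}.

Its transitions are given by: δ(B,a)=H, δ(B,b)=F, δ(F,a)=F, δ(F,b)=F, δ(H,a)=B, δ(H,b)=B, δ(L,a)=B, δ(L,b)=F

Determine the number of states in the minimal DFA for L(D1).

4

All states are reachable from the start state.
P0 = {F} | {B,H,L}.
Split {B,H,L} by δ(·,b) → {B,L} and {H}.
Split {B,L} by δ(·,a) → {B} and {L}.
No further refinement is possible. Final partition (4 blocks): {F} | {B} | {H} | {L}.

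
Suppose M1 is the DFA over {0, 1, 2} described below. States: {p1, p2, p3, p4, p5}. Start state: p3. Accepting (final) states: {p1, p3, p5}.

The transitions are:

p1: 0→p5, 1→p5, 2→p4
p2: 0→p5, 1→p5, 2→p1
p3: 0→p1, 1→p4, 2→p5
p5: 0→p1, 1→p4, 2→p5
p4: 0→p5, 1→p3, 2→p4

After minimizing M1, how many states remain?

Reachable states from the start: {p1,p3,p4,p5}. Unreachable: {p2} — drop them.
Initial partition by acceptance: {p1,p3,p5} | {p4}.
Refine {p1,p3,p5} on symbol 1: members go to different blocks, giving {p3,p5} and {p1}.
The partition is now stable with 3 blocks: {p3,p5} | {p4} | {p1}.

3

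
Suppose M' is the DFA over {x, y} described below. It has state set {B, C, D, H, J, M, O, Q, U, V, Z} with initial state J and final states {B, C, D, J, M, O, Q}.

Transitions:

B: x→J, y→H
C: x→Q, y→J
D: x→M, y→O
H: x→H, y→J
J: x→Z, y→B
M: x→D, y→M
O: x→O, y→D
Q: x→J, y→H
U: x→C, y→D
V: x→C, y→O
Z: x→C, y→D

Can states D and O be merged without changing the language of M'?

Yes

Reachable states from the start: {B,C,D,H,J,M,O,Q,Z}. Unreachable: {U,V} — drop them.
P0 = {B,C,D,J,M,O,Q} | {H,Z}.
On input x, block {B,C,D,J,M,O,Q} splits into {B,C,D,M,O,Q} and {J}.
Split {B,C,D,M,O,Q} by δ(·,x) → {C,D,M,O} and {B,Q}.
Split {C,D,M,O} by δ(·,x) → {D,M,O} and {C}.
Split {H,Z} by δ(·,x) → {H} and {Z}.
Stable partition: {D,M,O} | {H} | {J} | {B,Q} | {C} | {Z} — 6 equivalence classes.
D and O lie in the same block of the stable partition, so they are equivalent — no string distinguishes them.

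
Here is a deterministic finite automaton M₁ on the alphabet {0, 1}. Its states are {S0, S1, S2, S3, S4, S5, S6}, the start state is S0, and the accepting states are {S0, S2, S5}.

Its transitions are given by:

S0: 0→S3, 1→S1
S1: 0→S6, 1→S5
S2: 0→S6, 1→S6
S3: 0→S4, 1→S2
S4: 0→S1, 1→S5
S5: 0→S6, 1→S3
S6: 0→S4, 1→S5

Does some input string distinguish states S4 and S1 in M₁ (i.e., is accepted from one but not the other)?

P0 = {S0,S2,S5} | {S1,S3,S4,S6}.
Stable partition: {S0,S2,S5} | {S1,S3,S4,S6} — 2 equivalence classes.
S4 and S1 lie in the same block of the stable partition, so they are equivalent — no string distinguishes them.

No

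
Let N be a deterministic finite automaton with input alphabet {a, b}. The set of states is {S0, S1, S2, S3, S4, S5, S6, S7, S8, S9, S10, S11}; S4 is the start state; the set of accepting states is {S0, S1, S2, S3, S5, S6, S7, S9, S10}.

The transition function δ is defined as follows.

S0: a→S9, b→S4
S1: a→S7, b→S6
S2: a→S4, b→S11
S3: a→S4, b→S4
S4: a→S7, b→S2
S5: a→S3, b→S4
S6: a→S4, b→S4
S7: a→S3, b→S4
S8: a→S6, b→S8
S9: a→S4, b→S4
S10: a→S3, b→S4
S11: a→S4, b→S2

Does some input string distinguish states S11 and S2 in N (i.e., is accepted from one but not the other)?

Reachable states from the start: {S2,S3,S4,S7,S11}. Unreachable: {S0,S1,S5,S6,S8,S9,S10} — drop them.
Start with accepting vs non-accepting: {S2,S3,S7} | {S4,S11}.
On input a, block {S2,S3,S7} splits into {S2,S3} and {S7}.
On input a, block {S4,S11} splits into {S4} and {S11}.
Split {S2,S3} by δ(·,b) → {S2} and {S3}.
The partition is now stable with 5 blocks: {S2} | {S4} | {S7} | {S11} | {S3}.
S11 and S2 end up in different blocks, so they are distinguishable. For instance, the string 'ε' is accepted from only S2.

Yes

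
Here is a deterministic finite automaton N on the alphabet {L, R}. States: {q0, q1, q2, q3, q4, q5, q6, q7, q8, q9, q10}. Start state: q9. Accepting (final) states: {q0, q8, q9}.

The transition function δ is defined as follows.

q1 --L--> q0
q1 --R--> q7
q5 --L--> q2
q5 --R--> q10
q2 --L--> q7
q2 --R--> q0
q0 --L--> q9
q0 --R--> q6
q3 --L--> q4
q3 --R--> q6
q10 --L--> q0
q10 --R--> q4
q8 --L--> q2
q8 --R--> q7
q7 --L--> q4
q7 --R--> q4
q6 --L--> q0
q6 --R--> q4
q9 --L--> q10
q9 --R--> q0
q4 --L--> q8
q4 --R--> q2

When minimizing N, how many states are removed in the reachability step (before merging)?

3

No path from q9 leads to q1, q3, q5; the other 8 states are all reachable.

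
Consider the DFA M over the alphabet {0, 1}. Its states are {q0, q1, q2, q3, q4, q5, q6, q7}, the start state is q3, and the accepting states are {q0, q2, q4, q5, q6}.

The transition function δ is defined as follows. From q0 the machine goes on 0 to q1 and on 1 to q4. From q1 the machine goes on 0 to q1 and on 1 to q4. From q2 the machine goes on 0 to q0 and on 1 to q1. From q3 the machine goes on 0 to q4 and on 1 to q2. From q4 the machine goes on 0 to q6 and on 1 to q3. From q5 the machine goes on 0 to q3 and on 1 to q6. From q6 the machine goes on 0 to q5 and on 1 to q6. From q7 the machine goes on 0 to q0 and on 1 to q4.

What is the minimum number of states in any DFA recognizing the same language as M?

7

States {q7} cannot be reached from the start state, so discard them.
Start with accepting vs non-accepting: {q0,q2,q4,q5,q6} | {q1,q3}.
Refine {q0,q2,q4,q5,q6} on symbol 0: members go to different blocks, giving {q2,q4,q6} and {q0,q5}.
On input 0, block {q2,q4,q6} splits into {q2,q6} and {q4}.
Refine {q2,q6} on symbol 1: members go to different blocks, giving {q2} and {q6}.
Split {q1,q3} by δ(·,0) → {q1} and {q3}.
On input 0, block {q0,q5} splits into {q0} and {q5}.
No further refinement is possible. Final partition (7 blocks): {q2} | {q1} | {q0} | {q4} | {q6} | {q3} | {q5}.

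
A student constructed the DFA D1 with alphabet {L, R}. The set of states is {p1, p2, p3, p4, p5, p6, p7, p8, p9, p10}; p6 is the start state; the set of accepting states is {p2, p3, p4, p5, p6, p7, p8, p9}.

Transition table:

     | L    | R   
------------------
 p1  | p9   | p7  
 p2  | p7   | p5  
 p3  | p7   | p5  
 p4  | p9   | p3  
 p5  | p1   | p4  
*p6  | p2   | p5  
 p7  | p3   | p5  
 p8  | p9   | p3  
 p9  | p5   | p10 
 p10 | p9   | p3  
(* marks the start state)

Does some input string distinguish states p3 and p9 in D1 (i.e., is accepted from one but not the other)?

Yes

Reachable states from the start: {p1,p2,p3,p4,p5,p6,p7,p9,p10}. Unreachable: {p8} — drop them.
Initial partition by acceptance: {p2,p3,p4,p5,p6,p7,p9} | {p1,p10}.
Refine {p2,p3,p4,p5,p6,p7,p9} on symbol L: members go to different blocks, giving {p2,p3,p4,p6,p7,p9} and {p5}.
Split {p2,p3,p4,p6,p7,p9} by δ(·,L) → {p2,p3,p4,p6,p7} and {p9}.
On input L, block {p2,p3,p4,p6,p7} splits into {p2,p3,p6,p7} and {p4}.
Stable partition: {p2,p3,p6,p7} | {p1,p10} | {p5} | {p9} | {p4} — 5 equivalence classes.
p3 and p9 end up in different blocks, so they are distinguishable. For instance, the string 'R' is accepted from only p3.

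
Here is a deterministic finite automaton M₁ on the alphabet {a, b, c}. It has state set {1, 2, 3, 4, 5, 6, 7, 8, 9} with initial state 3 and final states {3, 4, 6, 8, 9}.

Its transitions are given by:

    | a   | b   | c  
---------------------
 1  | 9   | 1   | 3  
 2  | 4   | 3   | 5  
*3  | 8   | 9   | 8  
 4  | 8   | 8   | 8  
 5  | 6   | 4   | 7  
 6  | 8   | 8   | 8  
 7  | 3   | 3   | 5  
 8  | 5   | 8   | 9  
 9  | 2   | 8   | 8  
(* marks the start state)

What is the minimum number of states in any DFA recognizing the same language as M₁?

Reachable states from the start: {2,3,4,5,6,7,8,9}. Unreachable: {1} — drop them.
P0 = {3,4,6,8,9} | {2,5,7}.
On input a, block {3,4,6,8,9} splits into {3,4,6} and {8,9}.
No further refinement is possible. Final partition (3 blocks): {3,4,6} | {2,5,7} | {8,9}.

3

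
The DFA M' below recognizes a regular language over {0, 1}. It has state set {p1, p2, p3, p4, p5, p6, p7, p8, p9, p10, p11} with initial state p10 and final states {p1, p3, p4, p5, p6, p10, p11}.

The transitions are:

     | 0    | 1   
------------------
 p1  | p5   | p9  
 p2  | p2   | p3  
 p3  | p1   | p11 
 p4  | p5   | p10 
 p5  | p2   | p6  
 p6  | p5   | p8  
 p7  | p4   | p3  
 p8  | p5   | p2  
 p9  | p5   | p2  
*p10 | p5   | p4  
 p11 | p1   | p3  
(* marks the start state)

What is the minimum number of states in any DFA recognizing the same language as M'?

6

First remove the unreachable states {p7}; 10 states remain.
Start with accepting vs non-accepting: {p1,p3,p4,p5,p6,p10,p11} | {p2,p8,p9}.
Split {p1,p3,p4,p5,p6,p10,p11} by δ(·,0) → {p1,p3,p4,p6,p10,p11} and {p5}.
Refine {p1,p3,p4,p6,p10,p11} on symbol 0: members go to different blocks, giving {p1,p4,p6,p10} and {p3,p11}.
Split {p1,p4,p6,p10} by δ(·,1) → {p1,p6} and {p4,p10}.
Split {p2,p8,p9} by δ(·,0) → {p8,p9} and {p2}.
The partition is now stable with 6 blocks: {p1,p6} | {p8,p9} | {p5} | {p3,p11} | {p4,p10} | {p2}.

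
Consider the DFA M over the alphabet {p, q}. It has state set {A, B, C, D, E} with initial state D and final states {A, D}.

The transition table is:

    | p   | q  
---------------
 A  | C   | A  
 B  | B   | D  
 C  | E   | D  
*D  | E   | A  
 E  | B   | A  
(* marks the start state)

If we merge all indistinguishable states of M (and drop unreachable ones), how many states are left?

2

Every state is reachable, so we keep all 5.
Start with accepting vs non-accepting: {A,D} | {B,C,E}.
The partition is now stable with 2 blocks: {A,D} | {B,C,E}.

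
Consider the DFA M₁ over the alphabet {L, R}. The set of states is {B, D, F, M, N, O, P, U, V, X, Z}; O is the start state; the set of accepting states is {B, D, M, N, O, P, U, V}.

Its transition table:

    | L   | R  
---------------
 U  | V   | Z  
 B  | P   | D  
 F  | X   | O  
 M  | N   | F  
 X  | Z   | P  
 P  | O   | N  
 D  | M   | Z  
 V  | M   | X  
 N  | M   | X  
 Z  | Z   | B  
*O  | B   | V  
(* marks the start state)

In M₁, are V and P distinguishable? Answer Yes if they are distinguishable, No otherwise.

First remove the unreachable states {U}; 10 states remain.
P0 = {B,D,M,N,O,P,V} | {F,X,Z}.
On input R, block {B,D,M,N,O,P,V} splits into {D,M,N,V} and {B,O,P}.
No further refinement is possible. Final partition (3 blocks): {D,M,N,V} | {F,X,Z} | {B,O,P}.
V and P end up in different blocks, so they are distinguishable. For instance, the string 'R' is accepted from only P.

Yes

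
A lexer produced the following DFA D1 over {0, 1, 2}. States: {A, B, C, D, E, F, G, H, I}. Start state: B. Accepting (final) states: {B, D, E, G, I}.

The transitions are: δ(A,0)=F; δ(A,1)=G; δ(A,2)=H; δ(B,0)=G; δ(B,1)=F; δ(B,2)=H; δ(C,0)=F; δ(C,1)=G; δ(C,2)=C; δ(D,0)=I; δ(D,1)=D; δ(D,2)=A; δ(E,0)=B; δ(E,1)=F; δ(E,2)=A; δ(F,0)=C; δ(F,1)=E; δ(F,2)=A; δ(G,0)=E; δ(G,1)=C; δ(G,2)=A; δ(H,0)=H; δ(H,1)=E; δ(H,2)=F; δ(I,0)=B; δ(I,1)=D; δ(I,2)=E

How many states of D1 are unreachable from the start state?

Starting at B and following transitions, the reachable set is {A, B, C, E, F, G, H}. That leaves D, I unreachable — 2 in total.

2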